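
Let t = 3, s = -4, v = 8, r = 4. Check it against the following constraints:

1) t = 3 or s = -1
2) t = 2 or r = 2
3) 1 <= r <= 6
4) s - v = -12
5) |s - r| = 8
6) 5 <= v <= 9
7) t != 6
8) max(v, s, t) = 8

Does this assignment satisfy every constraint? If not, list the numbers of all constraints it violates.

1) t = 3 = 3 (first disjunct) — OK.
2) t = 3 ≠ 2 and r = 4 ≠ 2; both disjuncts false — violated.
3) r = 4 lies in [1, 6] — OK.
4) s - v = -4 - 8 = -12 — OK.
5) |-4 - 4| = 8 — OK.
6) v = 8 lies in [5, 9] — OK.
7) t = 3, and 3 ≠ 6 — OK.
8) max(8, -4, 3) = 8 — OK.

Constraint 2 does not hold.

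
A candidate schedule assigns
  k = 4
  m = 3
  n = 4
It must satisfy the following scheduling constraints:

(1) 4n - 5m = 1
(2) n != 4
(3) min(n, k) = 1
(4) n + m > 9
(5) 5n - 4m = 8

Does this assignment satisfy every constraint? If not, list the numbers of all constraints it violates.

Violated: 2, 3, 4.

(1) 4n - 5m = 4(4) - 5(3) = 1 — satisfied.
(2) n = 4, but 4 is required to differ — violated.
(3) min(4, 4) = 4, not 1 — violated.
(4) n + m = 4 + 3 = 7; 7 ≤ 9, bound 9 not met — violated.
(5) 5n - 4m = 5(4) - 4(3) = 8 — satisfied.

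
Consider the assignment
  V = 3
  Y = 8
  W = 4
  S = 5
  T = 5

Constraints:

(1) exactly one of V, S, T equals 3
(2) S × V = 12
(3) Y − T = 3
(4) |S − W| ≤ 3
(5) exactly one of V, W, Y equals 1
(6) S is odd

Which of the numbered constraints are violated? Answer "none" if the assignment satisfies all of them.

Constraints 2 and 5 do not hold.

(1) V=3, S=5, T=5; 1 of them equals 3  ✓
(2) S × V = 5 × 3 = 15, not 12  ✗
(3) Y − T = 8 − 5 = 3  ✓
(4) |5 − 4| = 1; 1 ≤ 3  ✓
(5) V=3, W=4, Y=8; 0 of them equal 1, not exactly one  ✗
(6) S = 5 is odd  ✓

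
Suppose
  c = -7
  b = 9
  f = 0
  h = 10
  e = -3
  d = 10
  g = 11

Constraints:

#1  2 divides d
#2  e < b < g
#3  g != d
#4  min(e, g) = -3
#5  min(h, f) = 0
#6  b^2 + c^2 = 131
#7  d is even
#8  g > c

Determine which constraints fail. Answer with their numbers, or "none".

#1 10 / 2 = 5, so 2 divides 10 — satisfied.
#2 values -3 < 9 < 11 — satisfied.
#3 g = 11, d = 10; distinct — satisfied.
#4 min(-3, 11) = -3 — satisfied.
#5 min(10, 0) = 0 — satisfied.
#6 b^2 + c^2 = 9^2 + (-7)^2 = 81 + 49 = 130, not 131 — violated.
#7 d = 10 is even — satisfied.
#8 g = 11, c = -7; 11 > -7 — satisfied.

No — constraint 6 is not satisfied.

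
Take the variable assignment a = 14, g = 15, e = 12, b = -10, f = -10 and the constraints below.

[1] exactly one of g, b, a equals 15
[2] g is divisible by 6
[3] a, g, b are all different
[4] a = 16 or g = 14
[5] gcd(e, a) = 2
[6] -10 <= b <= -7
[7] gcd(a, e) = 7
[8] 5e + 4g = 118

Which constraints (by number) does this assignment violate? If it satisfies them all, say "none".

[1] g=15, b=-10, a=14; 1 of them equals 15  OK
[2] 15 = 6*2 + 3, so 6 does not divide 15  FAIL
[3] values 14, 15, -10 are pairwise distinct  OK
[4] a = 14 ≠ 16 and g = 15 ≠ 14; both disjuncts false  FAIL
[5] gcd(12, 14) = 2  OK
[6] b = -10 lies in [-10, -7]  OK
[7] gcd(14, 12) = 2, not 7  FAIL
[8] 5e + 4g = 5(12) + 4(15) = 120, not 118  FAIL

Constraints 2, 4, 7, 8 are violated.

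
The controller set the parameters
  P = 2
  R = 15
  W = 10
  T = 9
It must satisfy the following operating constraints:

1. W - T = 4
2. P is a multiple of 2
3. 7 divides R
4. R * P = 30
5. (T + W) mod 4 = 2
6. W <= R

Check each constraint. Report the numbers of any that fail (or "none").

No — constraints 1, 3, and 5 are not satisfied.

1. W - T = 10 - 9 = 1, not 4  FAIL
2. 2 / 2 = 1, so 2 divides 2  OK
3. 15 = 7*2 + 1, so 7 does not divide 15  FAIL
4. R * P = 15 * 2 = 30  OK
5. T + W = 19; 19 mod 4 = 3, not 2  FAIL
6. W = 10, R = 15; 10 ≤ 15  OK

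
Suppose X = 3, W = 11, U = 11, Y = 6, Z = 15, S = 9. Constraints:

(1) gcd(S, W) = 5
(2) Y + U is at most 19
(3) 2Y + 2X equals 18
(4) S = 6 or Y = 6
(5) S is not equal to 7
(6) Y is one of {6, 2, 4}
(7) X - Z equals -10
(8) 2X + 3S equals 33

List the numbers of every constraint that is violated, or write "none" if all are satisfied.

No — constraints 1 and 7 are not satisfied.

(1) gcd(9, 11) = 1, not 5  FAIL
(2) Y + U = 6 + 11 = 17; 17 ≤ 19  OK
(3) 2Y + 2X = 2(6) + 2(3) = 18  OK
(4) S = 9 ≠ 6, but Y = 6 = 6 (second disjunct)  OK
(5) S = 9, and 9 ≠ 7  OK
(6) Y = 6 is in {6, 2, 4}  OK
(7) X - Z = 3 - 15 = -12, not -10  FAIL
(8) 2X + 3S = 2(3) + 3(9) = 33  OK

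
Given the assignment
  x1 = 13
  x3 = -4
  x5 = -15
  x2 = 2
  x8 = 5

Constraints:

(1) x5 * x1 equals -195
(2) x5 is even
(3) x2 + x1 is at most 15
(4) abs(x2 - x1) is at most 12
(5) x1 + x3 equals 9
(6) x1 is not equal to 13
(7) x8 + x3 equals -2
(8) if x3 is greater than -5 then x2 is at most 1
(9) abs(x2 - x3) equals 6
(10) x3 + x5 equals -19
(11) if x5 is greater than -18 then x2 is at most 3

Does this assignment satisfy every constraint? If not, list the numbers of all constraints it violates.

(1) x5 * x1 = -15 * 13 = -195  true
(2) x5 = -15 is odd  false
(3) x2 + x1 = 2 + 13 = 15; 15 ≤ 15  true
(4) abs(2 - 13) = 11; 11 ≤ 12  true
(5) x1 + x3 = 13 + (-4) = 9  true
(6) x1 = 13, but 13 is required to differ  false
(7) x8 + x3 = 5 + (-4) = 1, not -2  false
(8) x3 = -4 > -5, so we need x2 ≤ 1; but x2 = 2 > 1  false
(9) abs(2 - (-4)) = 6  true
(10) x3 + x5 = -4 + (-15) = -19  true
(11) x5 = -15 > -18, so we need x2 ≤ 3; x2 = 2 ≤ 3  true

Constraints 2, 6, 7, 8 are violated.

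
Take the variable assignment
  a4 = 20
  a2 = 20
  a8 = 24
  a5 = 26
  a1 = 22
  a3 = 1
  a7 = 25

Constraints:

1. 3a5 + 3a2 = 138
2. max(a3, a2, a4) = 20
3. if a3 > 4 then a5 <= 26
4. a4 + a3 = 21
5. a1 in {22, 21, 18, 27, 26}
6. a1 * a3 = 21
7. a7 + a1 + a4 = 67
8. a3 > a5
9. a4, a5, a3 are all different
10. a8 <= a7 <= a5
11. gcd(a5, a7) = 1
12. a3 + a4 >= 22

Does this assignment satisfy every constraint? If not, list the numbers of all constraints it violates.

Constraints 6, 8, and 12 do not hold.

1. 3a5 + 3a2 = 3(26) + 3(20) = 138 — satisfied.
2. max(1, 20, 20) = 20 — satisfied.
3. a3 = 1, not > 4; antecedent false, conditional vacuously true — satisfied.
4. a4 + a3 = 20 + 1 = 21 — satisfied.
5. a1 = 22 is in {22, 21, 18, 27, 26} — satisfied.
6. a1 * a3 = 22 * 1 = 22, not 21 — violated.
7. a7 + a1 + a4 = 25 + 22 + 20 = 67 — satisfied.
8. a3 = 1, a5 = 26; 1 ≤ 26 (want >) — violated.
9. values 20, 26, 1 are pairwise distinct — satisfied.
10. values 24 <= 25 <= 26 — satisfied.
11. gcd(26, 25) = 1 — satisfied.
12. a3 + a4 = 1 + 20 = 21; 21 < 22, bound 22 not met — violated.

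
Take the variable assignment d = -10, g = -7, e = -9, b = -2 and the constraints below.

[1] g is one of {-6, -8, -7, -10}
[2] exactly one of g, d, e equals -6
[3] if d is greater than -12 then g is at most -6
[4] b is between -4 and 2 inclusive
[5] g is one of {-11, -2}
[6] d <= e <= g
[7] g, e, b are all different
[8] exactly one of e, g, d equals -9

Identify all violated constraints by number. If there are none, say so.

[1] g = -7 is in {-6, -8, -7, -10}  ✔
[2] g=-7, d=-10, e=-9; 0 of them equal -6, not exactly one  ✘
[3] d = -10 > -12, so we need g ≤ -6; g = -7 ≤ -6  ✔
[4] b = -2 lies in [-4, 2]  ✔
[5] g = -7 is not in {-11, -2}  ✘
[6] values -10 <= -9 <= -7  ✔
[7] values -7, -9, -2 are pairwise distinct  ✔
[8] e=-9, g=-7, d=-10; 1 of them equals -9  ✔

Violated: 2 and 5.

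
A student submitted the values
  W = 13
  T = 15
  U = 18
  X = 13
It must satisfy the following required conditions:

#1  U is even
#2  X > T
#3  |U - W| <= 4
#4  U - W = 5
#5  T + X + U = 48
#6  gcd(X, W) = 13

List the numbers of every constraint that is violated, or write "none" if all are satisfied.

Violated: 2, 3, 5.

#1 U = 18 is even  holds
#2 X = 13, T = 15; 13 ≤ 15 (want >)  fails
#3 |18 - 13| = 5; 5 > 4, exceeds bound 4  fails
#4 U - W = 18 - 13 = 5  holds
#5 T + X + U = 15 + 13 + 18 = 46, not 48  fails
#6 gcd(13, 13) = 13  holds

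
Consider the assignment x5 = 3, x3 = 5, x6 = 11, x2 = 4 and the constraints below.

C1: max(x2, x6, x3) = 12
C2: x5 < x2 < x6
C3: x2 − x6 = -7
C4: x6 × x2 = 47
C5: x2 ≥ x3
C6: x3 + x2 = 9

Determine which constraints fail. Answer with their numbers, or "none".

C1: max(4, 11, 5) = 11, not 12 — does not hold.
C2: values 3 < 4 < 11 — holds.
C3: x2 − x6 = 4 − 11 = -7 — holds.
C4: x6 × x2 = 11 × 4 = 44, not 47 — does not hold.
C5: x2 = 4, x3 = 5; 4 < 5 (want ≥) — does not hold.
C6: x3 + x2 = 5 + 4 = 9 — holds.

The assignment fails constraints 1, 4, and 5.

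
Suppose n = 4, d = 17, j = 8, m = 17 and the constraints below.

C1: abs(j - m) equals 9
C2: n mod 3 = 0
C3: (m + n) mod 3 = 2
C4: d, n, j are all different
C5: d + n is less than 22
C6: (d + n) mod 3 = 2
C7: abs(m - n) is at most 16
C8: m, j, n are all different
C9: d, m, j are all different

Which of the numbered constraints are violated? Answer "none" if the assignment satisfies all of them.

Constraints 2, 3, 6, 9 are violated.

C1: abs(8 - 17) = 9 — satisfied.
C2: 4 mod 3 = 1, not 0 — violated.
C3: m + n = 21; 21 mod 3 = 0, not 2 — violated.
C4: values 17, 4, 8 are pairwise distinct — satisfied.
C5: d + n = 17 + 4 = 21; 21 < 22 — satisfied.
C6: d + n = 21; 21 mod 3 = 0, not 2 — violated.
C7: abs(17 - 4) = 13; 13 ≤ 16 — satisfied.
C8: values 17, 8, 4 are pairwise distinct — satisfied.
C9: d = m = 17, not all different — violated.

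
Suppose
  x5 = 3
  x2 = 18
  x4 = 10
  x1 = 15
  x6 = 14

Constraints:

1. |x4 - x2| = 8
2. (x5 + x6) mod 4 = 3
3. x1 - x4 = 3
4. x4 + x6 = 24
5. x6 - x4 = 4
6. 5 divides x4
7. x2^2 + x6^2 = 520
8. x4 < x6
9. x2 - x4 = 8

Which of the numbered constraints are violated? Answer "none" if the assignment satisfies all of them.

Constraints 2, 3 are violated.

1. |10 - 18| = 8 — OK.
2. x5 + x6 = 17; 17 mod 4 = 1, not 3 — violated.
3. x1 - x4 = 15 - 10 = 5, not 3 — violated.
4. x4 + x6 = 10 + 14 = 24 — OK.
5. x6 - x4 = 14 - 10 = 4 — OK.
6. 10 / 5 = 2, so 5 divides 10 — OK.
7. x2^2 + x6^2 = 18^2 + 14^2 = 324 + 196 = 520 — OK.
8. x4 = 10, x6 = 14; 10 < 14 — OK.
9. x2 - x4 = 18 - 10 = 8 — OK.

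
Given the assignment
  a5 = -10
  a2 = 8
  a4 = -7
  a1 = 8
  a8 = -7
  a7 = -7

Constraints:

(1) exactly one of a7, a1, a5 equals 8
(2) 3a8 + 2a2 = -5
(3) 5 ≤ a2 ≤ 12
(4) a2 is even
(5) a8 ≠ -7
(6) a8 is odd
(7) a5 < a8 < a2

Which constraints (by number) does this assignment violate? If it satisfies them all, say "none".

(1) a7=-7, a1=8, a5=-10; 1 of them equals 8  yes
(2) 3a8 + 2a2 = 3(-7) + 2(8) = -5  yes
(3) a2 = 8 lies in [5, 12]  yes
(4) a2 = 8 is even  yes
(5) a8 = -7, but -7 is required to differ  no
(6) a8 = -7 is odd  yes
(7) values -10 < -7 < 8  yes

No — constraint 5 is not satisfied.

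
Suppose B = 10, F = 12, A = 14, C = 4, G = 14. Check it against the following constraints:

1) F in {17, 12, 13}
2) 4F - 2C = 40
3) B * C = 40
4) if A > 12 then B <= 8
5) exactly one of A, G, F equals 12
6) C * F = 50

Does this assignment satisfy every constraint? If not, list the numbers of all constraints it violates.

No — constraints 4 and 6 are not satisfied.

1) F = 12 is in {17, 12, 13}  OK
2) 4F - 2C = 4(12) - 2(4) = 40  OK
3) B * C = 10 * 4 = 40  OK
4) A = 14 > 12, so we need B ≤ 8; but B = 10 > 8  FAIL
5) A=14, G=14, F=12; 1 of them equals 12  OK
6) C * F = 4 * 12 = 48, not 50  FAIL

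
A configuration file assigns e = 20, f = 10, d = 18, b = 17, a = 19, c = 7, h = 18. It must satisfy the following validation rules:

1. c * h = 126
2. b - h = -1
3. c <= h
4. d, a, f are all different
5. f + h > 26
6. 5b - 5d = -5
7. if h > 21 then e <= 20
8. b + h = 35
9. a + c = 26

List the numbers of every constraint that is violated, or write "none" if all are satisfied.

1. c * h = 7 * 18 = 126  true
2. b - h = 17 - 18 = -1  true
3. c = 7, h = 18; 7 ≤ 18  true
4. values 18, 19, 10 are pairwise distinct  true
5. f + h = 10 + 18 = 28; 28 > 26  true
6. 5b - 5d = 5(17) - 5(18) = -5  true
7. h = 18, not > 21; antecedent false, conditional vacuously true  true
8. b + h = 17 + 18 = 35  true
9. a + c = 19 + 7 = 26  true

Yes — all constraints hold.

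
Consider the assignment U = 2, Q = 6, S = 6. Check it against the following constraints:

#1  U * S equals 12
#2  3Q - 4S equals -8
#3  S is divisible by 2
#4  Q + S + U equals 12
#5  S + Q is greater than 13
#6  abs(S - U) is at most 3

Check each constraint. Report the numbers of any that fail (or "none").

No — constraints 2, 4, 5, 6 are not satisfied.

#1 U * S = 2 * 6 = 12  ✓
#2 3Q - 4S = 3(6) - 4(6) = -6, not -8  ✗
#3 6 / 2 = 3, so 2 divides 6  ✓
#4 Q + S + U = 6 + 6 + 2 = 14, not 12  ✗
#5 S + Q = 6 + 6 = 12; 12 ≤ 13, bound 13 not met  ✗
#6 abs(6 - 2) = 4; 4 > 3, exceeds bound 3  ✗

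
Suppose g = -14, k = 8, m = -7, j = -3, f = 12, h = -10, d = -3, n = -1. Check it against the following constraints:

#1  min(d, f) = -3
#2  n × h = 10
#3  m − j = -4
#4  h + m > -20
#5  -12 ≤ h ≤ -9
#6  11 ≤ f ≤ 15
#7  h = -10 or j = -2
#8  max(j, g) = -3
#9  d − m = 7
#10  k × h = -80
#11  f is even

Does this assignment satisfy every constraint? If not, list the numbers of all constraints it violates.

#1 min(-3, 12) = -3  OK
#2 n × h = -1 × (-10) = 10  OK
#3 m − j = -7 − (-3) = -4  OK
#4 h + m = -10 + (-7) = -17; -17 > -20  OK
#5 h = -10 lies in [-12, -9]  OK
#6 f = 12 lies in [11, 15]  OK
#7 h = -10 = -10 (first disjunct)  OK
#8 max(-3, -14) = -3  OK
#9 d − m = -3 − (-7) = 4, not 7  FAIL
#10 k × h = 8 × (-10) = -80  OK
#11 f = 12 is even  OK

Constraint 9 does not hold.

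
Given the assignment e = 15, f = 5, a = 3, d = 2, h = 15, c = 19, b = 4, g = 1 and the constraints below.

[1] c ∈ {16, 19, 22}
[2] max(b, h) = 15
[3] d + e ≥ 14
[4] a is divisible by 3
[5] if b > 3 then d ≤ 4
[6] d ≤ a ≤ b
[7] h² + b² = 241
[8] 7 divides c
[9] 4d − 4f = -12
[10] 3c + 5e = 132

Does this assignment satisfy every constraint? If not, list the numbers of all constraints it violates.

No — constraint 8 is not satisfied.

[1] c = 19 is in {16, 19, 22}  ✓
[2] max(4, 15) = 15  ✓
[3] d + e = 2 + 15 = 17; 17 ≥ 14  ✓
[4] 3 / 3 = 1, so 3 divides 3  ✓
[5] b = 4 > 3, so we need d ≤ 4; d = 2 ≤ 4  ✓
[6] values 2 ≤ 3 ≤ 4  ✓
[7] h² + b² = 15² + 4² = 225 + 16 = 241  ✓
[8] 19 = 7×2 + 5, so 7 does not divide 19  ✗
[9] 4d − 4f = 4(2) − 4(5) = -12  ✓
[10] 3c + 5e = 3(19) + 5(15) = 132  ✓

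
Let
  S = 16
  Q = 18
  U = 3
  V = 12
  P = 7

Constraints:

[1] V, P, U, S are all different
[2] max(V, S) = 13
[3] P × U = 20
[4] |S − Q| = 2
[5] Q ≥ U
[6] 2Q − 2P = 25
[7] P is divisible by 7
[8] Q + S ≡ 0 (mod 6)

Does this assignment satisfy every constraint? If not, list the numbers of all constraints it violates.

[1] values 12, 7, 3, 16 are pairwise distinct  ✔
[2] max(12, 16) = 16, not 13  ✘
[3] P × U = 7 × 3 = 21, not 20  ✘
[4] |16 − 18| = 2  ✔
[5] Q = 18, U = 3; 18 ≥ 3  ✔
[6] 2Q − 2P = 2(18) − 2(7) = 22, not 25  ✘
[7] 7 / 7 = 1, so 7 divides 7  ✔
[8] Q + S = 34; 34 mod 6 = 4, not 0  ✘

The assignment fails constraints 2, 3, 6, 8.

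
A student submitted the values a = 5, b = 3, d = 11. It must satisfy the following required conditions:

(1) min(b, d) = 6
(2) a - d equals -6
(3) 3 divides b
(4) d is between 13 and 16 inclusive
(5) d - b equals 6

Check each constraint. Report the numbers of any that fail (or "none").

The assignment fails constraints 1, 4, and 5.

(1) min(3, 11) = 3, not 6  ✗
(2) a - d = 5 - 11 = -6  ✓
(3) 3 / 3 = 1, so 3 divides 3  ✓
(4) d = 11 is outside [13, 16]  ✗
(5) d - b = 11 - 3 = 8, not 6  ✗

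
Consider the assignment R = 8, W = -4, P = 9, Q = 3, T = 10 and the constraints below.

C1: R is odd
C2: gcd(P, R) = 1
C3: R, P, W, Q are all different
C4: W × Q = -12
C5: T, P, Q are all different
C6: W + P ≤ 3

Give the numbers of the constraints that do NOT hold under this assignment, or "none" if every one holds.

C1: R = 8 is even — fails.
C2: gcd(9, 8) = 1 — holds.
C3: values 8, 9, -4, 3 are pairwise distinct — holds.
C4: W × Q = -4 × 3 = -12 — holds.
C5: values 10, 9, 3 are pairwise distinct — holds.
C6: W + P = -4 + 9 = 5; 5 > 3, bound 3 not met — fails.

Constraints 1 and 6 are violated.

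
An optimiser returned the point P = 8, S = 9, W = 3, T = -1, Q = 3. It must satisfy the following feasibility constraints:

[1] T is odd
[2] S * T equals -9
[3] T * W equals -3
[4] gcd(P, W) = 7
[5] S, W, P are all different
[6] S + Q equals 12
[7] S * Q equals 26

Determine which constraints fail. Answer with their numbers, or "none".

[1] T = -1 is odd  OK
[2] S * T = 9 * (-1) = -9  OK
[3] T * W = -1 * 3 = -3  OK
[4] gcd(8, 3) = 1, not 7  FAIL
[5] values 9, 3, 8 are pairwise distinct  OK
[6] S + Q = 9 + 3 = 12  OK
[7] S * Q = 9 * 3 = 27, not 26  FAIL

No — constraints 4, 7 are not satisfied.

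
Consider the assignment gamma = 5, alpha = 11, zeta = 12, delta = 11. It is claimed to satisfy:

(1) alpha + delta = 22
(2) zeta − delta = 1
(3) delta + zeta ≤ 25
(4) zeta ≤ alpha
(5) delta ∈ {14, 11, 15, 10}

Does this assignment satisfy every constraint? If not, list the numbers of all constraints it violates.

The assignment fails constraint 4.

(1) alpha + delta = 11 + 11 = 22 — holds.
(2) zeta − delta = 12 − 11 = 1 — holds.
(3) delta + zeta = 11 + 12 = 23; 23 ≤ 25 — holds.
(4) zeta = 12, alpha = 11; 12 > 11 (want ≤) — does not hold.
(5) delta = 11 is in {14, 11, 15, 10} — holds.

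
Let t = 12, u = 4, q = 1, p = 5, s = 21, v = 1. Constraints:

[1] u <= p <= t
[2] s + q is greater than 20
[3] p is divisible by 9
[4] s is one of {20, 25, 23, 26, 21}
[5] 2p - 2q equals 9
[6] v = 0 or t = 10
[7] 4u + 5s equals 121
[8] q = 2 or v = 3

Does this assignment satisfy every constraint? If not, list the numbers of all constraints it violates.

[1] values 4 <= 5 <= 12 — satisfied.
[2] s + q = 21 + 1 = 22; 22 > 20 — satisfied.
[3] 5 = 9*0 + 5, so 9 does not divide 5 — violated.
[4] s = 21 is in {20, 25, 23, 26, 21} — satisfied.
[5] 2p - 2q = 2(5) - 2(1) = 8, not 9 — violated.
[6] v = 1 ≠ 0 and t = 12 ≠ 10; both disjuncts false — violated.
[7] 4u + 5s = 4(4) + 5(21) = 121 — satisfied.
[8] q = 1 ≠ 2 and v = 1 ≠ 3; both disjuncts false — violated.

Violated: 3, 5, 6, and 8.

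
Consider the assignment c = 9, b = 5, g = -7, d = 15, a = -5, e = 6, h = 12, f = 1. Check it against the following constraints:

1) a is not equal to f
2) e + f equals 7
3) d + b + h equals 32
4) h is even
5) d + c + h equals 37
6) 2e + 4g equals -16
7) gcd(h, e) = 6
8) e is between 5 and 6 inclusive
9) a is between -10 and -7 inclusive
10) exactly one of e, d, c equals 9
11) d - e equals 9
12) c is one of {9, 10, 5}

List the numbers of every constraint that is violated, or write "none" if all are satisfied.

1) a = -5, f = 1; distinct — holds.
2) e + f = 6 + 1 = 7 — holds.
3) d + b + h = 15 + 5 + 12 = 32 — holds.
4) h = 12 is even — holds.
5) d + c + h = 15 + 9 + 12 = 36, not 37 — fails.
6) 2e + 4g = 2(6) + 4(-7) = -16 — holds.
7) gcd(12, 6) = 6 — holds.
8) e = 6 lies in [5, 6] — holds.
9) a = -5 is outside [-10, -7] — fails.
10) e=6, d=15, c=9; 1 of them equals 9 — holds.
11) d - e = 15 - 6 = 9 — holds.
12) c = 9 is in {9, 10, 5} — holds.

Violated: 5, 9.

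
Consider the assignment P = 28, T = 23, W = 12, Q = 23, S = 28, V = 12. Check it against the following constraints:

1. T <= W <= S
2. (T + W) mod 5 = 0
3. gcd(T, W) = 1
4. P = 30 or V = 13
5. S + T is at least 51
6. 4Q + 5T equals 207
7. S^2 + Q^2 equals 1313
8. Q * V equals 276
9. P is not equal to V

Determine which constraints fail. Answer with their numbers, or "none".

1. values 23, 12, 28; T = 23 is not <= W = 12  FAIL
2. T + W = 35; 35 mod 5 = 0  OK
3. gcd(23, 12) = 1  OK
4. P = 28 ≠ 30 and V = 12 ≠ 13; both disjuncts false  FAIL
5. S + T = 28 + 23 = 51; 51 ≥ 51  OK
6. 4Q + 5T = 4(23) + 5(23) = 207  OK
7. S^2 + Q^2 = 28^2 + 23^2 = 784 + 529 = 1313  OK
8. Q * V = 23 * 12 = 276  OK
9. P = 28, V = 12; distinct  OK

The assignment fails constraints 1, 4.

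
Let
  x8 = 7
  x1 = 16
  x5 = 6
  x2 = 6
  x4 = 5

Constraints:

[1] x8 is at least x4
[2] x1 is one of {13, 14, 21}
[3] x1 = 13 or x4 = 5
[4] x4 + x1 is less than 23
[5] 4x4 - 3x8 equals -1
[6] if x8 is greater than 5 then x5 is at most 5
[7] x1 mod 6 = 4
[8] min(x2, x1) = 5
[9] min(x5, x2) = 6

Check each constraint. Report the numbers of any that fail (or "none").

[1] x8 = 7, x4 = 5; 7 ≥ 5  ✔
[2] x1 = 16 is not in {13, 14, 21}  ✘
[3] x1 = 16 ≠ 13, but x4 = 5 = 5 (second disjunct)  ✔
[4] x4 + x1 = 5 + 16 = 21; 21 < 23  ✔
[5] 4x4 - 3x8 = 4(5) - 3(7) = -1  ✔
[6] x8 = 7 > 5, so we need x5 ≤ 5; but x5 = 6 > 5  ✘
[7] 16 mod 6 = 4  ✔
[8] min(6, 16) = 6, not 5  ✘
[9] min(6, 6) = 6  ✔

The assignment fails constraints 2, 6, and 8.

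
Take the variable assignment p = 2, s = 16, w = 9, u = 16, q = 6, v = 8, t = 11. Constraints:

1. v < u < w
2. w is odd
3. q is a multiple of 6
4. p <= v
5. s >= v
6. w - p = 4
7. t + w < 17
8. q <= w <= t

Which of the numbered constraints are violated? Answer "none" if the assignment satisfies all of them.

Constraints 1, 6, and 7 are violated.

1. values 8, 16, 9; u = 16 is not < w = 9  ✘
2. w = 9 is odd  ✔
3. 6 / 6 = 1, so 6 divides 6  ✔
4. p = 2, v = 8; 2 ≤ 8  ✔
5. s = 16, v = 8; 16 ≥ 8  ✔
6. w - p = 9 - 2 = 7, not 4  ✘
7. t + w = 11 + 9 = 20; 20 ≥ 17, bound 17 not met  ✘
8. values 6 <= 9 <= 11  ✔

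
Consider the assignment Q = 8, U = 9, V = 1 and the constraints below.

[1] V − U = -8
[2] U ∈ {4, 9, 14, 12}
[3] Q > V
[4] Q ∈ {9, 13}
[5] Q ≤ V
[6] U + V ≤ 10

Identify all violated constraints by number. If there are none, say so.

[1] V − U = 1 − 9 = -8  holds
[2] U = 9 is in {4, 9, 14, 12}  holds
[3] Q = 8, V = 1; 8 > 1  holds
[4] Q = 8 is not in {9, 13}  fails
[5] Q = 8, V = 1; 8 > 1 (want ≤)  fails
[6] U + V = 9 + 1 = 10; 10 ≤ 10  holds

Constraints 4 and 5 do not hold.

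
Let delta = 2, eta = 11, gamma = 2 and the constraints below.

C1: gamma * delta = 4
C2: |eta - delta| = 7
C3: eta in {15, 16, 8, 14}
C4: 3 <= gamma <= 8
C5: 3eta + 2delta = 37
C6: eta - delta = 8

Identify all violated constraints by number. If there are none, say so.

C1: gamma * delta = 2 * 2 = 4  OK
C2: |11 - 2| = 9, not 7  FAIL
C3: eta = 11 is not in {15, 16, 8, 14}  FAIL
C4: gamma = 2 is outside [3, 8]  FAIL
C5: 3eta + 2delta = 3(11) + 2(2) = 37  OK
C6: eta - delta = 11 - 2 = 9, not 8  FAIL

Constraints 2, 3, 4, 6 do not hold.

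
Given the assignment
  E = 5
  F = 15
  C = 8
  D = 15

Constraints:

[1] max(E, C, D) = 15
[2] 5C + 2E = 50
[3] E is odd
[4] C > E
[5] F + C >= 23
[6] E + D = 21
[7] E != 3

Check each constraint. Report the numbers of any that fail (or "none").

[1] max(5, 8, 15) = 15 — OK.
[2] 5C + 2E = 5(8) + 2(5) = 50 — OK.
[3] E = 5 is odd — OK.
[4] C = 8, E = 5; 8 > 5 — OK.
[5] F + C = 15 + 8 = 23; 23 ≥ 23 — OK.
[6] E + D = 5 + 15 = 20, not 21 — violated.
[7] E = 5, and 5 ≠ 3 — OK.

Constraint 6 is violated.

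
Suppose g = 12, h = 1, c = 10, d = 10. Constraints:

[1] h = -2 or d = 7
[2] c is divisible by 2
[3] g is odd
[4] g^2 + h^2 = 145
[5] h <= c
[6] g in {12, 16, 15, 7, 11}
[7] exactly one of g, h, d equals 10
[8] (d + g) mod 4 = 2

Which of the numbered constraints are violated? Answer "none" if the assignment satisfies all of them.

[1] h = 1 ≠ -2 and d = 10 ≠ 7; both disjuncts false  ✗
[2] 10 / 2 = 5, so 2 divides 10  ✓
[3] g = 12 is even  ✗
[4] g^2 + h^2 = 12^2 + 1^2 = 144 + 1 = 145  ✓
[5] h = 1, c = 10; 1 ≤ 10  ✓
[6] g = 12 is in {12, 16, 15, 7, 11}  ✓
[7] g=12, h=1, d=10; 1 of them equals 10  ✓
[8] d + g = 22; 22 mod 4 = 2  ✓

Constraints 1, 3 do not hold.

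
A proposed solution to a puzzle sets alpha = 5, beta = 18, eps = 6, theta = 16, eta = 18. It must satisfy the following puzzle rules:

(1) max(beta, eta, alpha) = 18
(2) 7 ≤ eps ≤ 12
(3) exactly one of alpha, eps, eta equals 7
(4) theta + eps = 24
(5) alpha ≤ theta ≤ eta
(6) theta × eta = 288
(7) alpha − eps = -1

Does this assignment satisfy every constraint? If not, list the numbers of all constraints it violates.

(1) max(18, 18, 5) = 18  holds
(2) eps = 6 is outside [7, 12]  fails
(3) alpha=5, eps=6, eta=18; 0 of them equal 7, not exactly one  fails
(4) theta + eps = 16 + 6 = 22, not 24  fails
(5) values 5 ≤ 16 ≤ 18  holds
(6) theta × eta = 16 × 18 = 288  holds
(7) alpha − eps = 5 − 6 = -1  holds

No — constraints 2, 3, and 4 are not satisfied.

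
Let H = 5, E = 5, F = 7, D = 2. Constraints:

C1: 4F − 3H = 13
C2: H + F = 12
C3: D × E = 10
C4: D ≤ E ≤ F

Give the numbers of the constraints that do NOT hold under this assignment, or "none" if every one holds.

C1: 4F − 3H = 4(7) − 3(5) = 13  holds
C2: H + F = 5 + 7 = 12  holds
C3: D × E = 2 × 5 = 10  holds
C4: values 2 ≤ 5 ≤ 7  holds

None — every constraint holds.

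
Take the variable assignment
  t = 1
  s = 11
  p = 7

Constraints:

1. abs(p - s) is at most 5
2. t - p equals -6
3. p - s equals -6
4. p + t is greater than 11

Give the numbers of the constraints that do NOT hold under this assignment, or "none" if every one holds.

Constraints 3 and 4 do not hold.

1. abs(7 - 11) = 4; 4 ≤ 5 — OK.
2. t - p = 1 - 7 = -6 — OK.
3. p - s = 7 - 11 = -4, not -6 — violated.
4. p + t = 7 + 1 = 8; 8 ≤ 11, bound 11 not met — violated.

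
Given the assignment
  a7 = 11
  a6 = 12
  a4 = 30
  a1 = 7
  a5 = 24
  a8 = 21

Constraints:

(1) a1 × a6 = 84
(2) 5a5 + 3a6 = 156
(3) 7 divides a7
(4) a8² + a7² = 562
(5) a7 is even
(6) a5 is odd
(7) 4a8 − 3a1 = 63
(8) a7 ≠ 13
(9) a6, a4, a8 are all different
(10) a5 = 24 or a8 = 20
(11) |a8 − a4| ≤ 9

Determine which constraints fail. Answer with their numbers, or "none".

The assignment fails constraints 3, 5, and 6.

(1) a1 × a6 = 7 × 12 = 84 — OK.
(2) 5a5 + 3a6 = 5(24) + 3(12) = 156 — OK.
(3) 11 = 7×1 + 4, so 7 does not divide 11 — violated.
(4) a8² + a7² = 21² + 11² = 441 + 121 = 562 — OK.
(5) a7 = 11 is odd — violated.
(6) a5 = 24 is even — violated.
(7) 4a8 − 3a1 = 4(21) − 3(7) = 63 — OK.
(8) a7 = 11, and 11 ≠ 13 — OK.
(9) values 12, 30, 21 are pairwise distinct — OK.
(10) a5 = 24 = 24 (first disjunct) — OK.
(11) |21 − 30| = 9; 9 ≤ 9 — OK.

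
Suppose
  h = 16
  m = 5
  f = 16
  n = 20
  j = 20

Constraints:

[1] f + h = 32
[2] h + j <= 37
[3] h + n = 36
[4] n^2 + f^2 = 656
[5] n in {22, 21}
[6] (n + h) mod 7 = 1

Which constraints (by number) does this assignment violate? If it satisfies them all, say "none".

The assignment fails constraint 5.

[1] f + h = 16 + 16 = 32 — holds.
[2] h + j = 16 + 20 = 36; 36 ≤ 37 — holds.
[3] h + n = 16 + 20 = 36 — holds.
[4] n^2 + f^2 = 20^2 + 16^2 = 400 + 256 = 656 — holds.
[5] n = 20 is not in {22, 21} — fails.
[6] n + h = 36; 36 mod 7 = 1 — holds.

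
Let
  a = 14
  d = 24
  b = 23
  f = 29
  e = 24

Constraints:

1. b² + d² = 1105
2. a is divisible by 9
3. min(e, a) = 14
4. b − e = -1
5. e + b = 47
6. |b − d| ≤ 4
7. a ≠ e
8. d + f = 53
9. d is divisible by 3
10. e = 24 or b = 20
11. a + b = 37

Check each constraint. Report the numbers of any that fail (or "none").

Constraint 2 does not hold.

1. b² + d² = 23² + 24² = 529 + 576 = 1105 — satisfied.
2. 14 = 9×1 + 5, so 9 does not divide 14 — violated.
3. min(24, 14) = 14 — satisfied.
4. b − e = 23 − 24 = -1 — satisfied.
5. e + b = 24 + 23 = 47 — satisfied.
6. |23 − 24| = 1; 1 ≤ 4 — satisfied.
7. a = 14, e = 24; distinct — satisfied.
8. d + f = 24 + 29 = 53 — satisfied.
9. 24 / 3 = 8, so 3 divides 24 — satisfied.
10. e = 24 = 24 (first disjunct) — satisfied.
11. a + b = 14 + 23 = 37 — satisfied.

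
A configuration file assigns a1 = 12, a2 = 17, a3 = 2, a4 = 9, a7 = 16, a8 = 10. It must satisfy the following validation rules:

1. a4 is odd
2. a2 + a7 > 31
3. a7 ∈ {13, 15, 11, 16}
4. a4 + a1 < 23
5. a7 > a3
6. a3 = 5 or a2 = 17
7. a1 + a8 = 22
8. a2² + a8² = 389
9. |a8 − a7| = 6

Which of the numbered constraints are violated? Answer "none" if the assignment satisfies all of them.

1. a4 = 9 is odd — satisfied.
2. a2 + a7 = 17 + 16 = 33; 33 > 31 — satisfied.
3. a7 = 16 is in {13, 15, 11, 16} — satisfied.
4. a4 + a1 = 9 + 12 = 21; 21 < 23 — satisfied.
5. a7 = 16, a3 = 2; 16 > 2 — satisfied.
6. a3 = 2 ≠ 5, but a2 = 17 = 17 (second disjunct) — satisfied.
7. a1 + a8 = 12 + 10 = 22 — satisfied.
8. a2² + a8² = 17² + 10² = 289 + 100 = 389 — satisfied.
9. |10 − 16| = 6 — satisfied.

The assignment satisfies every constraint.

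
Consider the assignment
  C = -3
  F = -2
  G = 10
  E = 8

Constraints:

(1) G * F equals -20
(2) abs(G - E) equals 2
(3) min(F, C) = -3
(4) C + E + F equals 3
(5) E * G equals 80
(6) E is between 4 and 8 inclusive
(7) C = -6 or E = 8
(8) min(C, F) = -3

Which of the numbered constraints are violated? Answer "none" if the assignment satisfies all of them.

Yes — all constraints hold.

(1) G * F = 10 * (-2) = -20 — holds.
(2) abs(10 - 8) = 2 — holds.
(3) min(-2, -3) = -3 — holds.
(4) C + E + F = -3 + 8 + (-2) = 3 — holds.
(5) E * G = 8 * 10 = 80 — holds.
(6) E = 8 lies in [4, 8] — holds.
(7) C = -3 ≠ -6, but E = 8 = 8 (second disjunct) — holds.
(8) min(-3, -2) = -3 — holds.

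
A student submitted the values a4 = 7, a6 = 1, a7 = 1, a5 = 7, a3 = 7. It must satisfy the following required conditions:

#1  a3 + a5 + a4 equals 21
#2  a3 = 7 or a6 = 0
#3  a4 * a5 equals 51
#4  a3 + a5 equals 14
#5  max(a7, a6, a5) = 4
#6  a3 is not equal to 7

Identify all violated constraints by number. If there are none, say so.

#1 a3 + a5 + a4 = 7 + 7 + 7 = 21  ✔
#2 a3 = 7 = 7 (first disjunct)  ✔
#3 a4 * a5 = 7 * 7 = 49, not 51  ✘
#4 a3 + a5 = 7 + 7 = 14  ✔
#5 max(1, 1, 7) = 7, not 4  ✘
#6 a3 = 7, but 7 is required to differ  ✘

No — constraints 3, 5, 6 are not satisfied.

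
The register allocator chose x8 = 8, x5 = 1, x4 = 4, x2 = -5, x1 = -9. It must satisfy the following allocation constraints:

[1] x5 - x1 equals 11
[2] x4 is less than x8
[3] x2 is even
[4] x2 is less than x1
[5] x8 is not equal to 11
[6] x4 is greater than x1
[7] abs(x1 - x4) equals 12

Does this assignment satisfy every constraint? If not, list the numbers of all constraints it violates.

Violated: 1, 3, 4, and 7.

[1] x5 - x1 = 1 - (-9) = 10, not 11  ✘
[2] x4 = 4, x8 = 8; 4 < 8  ✔
[3] x2 = -5 is odd  ✘
[4] x2 = -5, x1 = -9; -5 ≥ -9 (want <)  ✘
[5] x8 = 8, and 8 ≠ 11  ✔
[6] x4 = 4, x1 = -9; 4 > -9  ✔
[7] abs(-9 - 4) = 13, not 12  ✘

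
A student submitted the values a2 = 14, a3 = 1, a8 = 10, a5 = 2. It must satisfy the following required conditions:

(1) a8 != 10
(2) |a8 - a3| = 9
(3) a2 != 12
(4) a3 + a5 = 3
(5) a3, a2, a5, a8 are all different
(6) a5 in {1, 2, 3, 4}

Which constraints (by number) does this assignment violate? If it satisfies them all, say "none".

Violated: 1.

(1) a8 = 10, but 10 is required to differ  ✘
(2) |10 - 1| = 9  ✔
(3) a2 = 14, and 14 ≠ 12  ✔
(4) a3 + a5 = 1 + 2 = 3  ✔
(5) values 1, 14, 2, 10 are pairwise distinct  ✔
(6) a5 = 2 is in {1, 2, 3, 4}  ✔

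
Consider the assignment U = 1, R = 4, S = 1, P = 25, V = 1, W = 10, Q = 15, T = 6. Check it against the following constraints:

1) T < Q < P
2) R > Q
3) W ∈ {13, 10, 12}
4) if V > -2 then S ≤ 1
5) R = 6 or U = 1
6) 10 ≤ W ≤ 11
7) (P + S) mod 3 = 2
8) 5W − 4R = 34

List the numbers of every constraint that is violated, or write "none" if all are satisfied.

1) values 6 < 15 < 25 — holds.
2) R = 4, Q = 15; 4 ≤ 15 (want >) — does not hold.
3) W = 10 is in {13, 10, 12} — holds.
4) V = 1 > -2, so we need S ≤ 1; S = 1 ≤ 1 — holds.
5) R = 4 ≠ 6, but U = 1 = 1 (second disjunct) — holds.
6) W = 10 lies in [10, 11] — holds.
7) P + S = 26; 26 mod 3 = 2 — holds.
8) 5W − 4R = 5(10) − 4(4) = 34 — holds.

Constraint 2 is violated.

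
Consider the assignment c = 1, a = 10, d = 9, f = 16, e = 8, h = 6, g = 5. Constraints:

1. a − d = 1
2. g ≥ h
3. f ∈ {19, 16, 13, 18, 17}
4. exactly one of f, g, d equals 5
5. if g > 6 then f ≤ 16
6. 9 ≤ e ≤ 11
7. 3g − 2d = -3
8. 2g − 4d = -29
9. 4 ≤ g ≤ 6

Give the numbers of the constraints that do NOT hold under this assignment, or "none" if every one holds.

Constraints 2, 6, and 8 are violated.

1. a − d = 10 − 9 = 1  OK
2. g = 5, h = 6; 5 < 6 (want ≥)  FAIL
3. f = 16 is in {19, 16, 13, 18, 17}  OK
4. f=16, g=5, d=9; 1 of them equals 5  OK
5. g = 5, not > 6; antecedent false, conditional vacuously true  OK
6. e = 8 is outside [9, 11]  FAIL
7. 3g − 2d = 3(5) − 2(9) = -3  OK
8. 2g − 4d = 2(5) − 4(9) = -26, not -29  FAIL
9. g = 5 lies in [4, 6]  OK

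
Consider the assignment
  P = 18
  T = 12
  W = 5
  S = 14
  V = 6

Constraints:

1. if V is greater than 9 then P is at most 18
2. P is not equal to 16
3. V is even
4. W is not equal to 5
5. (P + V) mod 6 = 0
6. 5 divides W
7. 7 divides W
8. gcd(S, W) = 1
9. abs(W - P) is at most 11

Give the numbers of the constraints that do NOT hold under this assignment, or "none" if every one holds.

1. V = 6, not > 9; antecedent false, conditional vacuously true — holds.
2. P = 18, and 18 ≠ 16 — holds.
3. V = 6 is even — holds.
4. W = 5, but 5 is required to differ — does not hold.
5. P + V = 24; 24 mod 6 = 0 — holds.
6. 5 / 5 = 1, so 5 divides 5 — holds.
7. 5 = 7*0 + 5, so 7 does not divide 5 — does not hold.
8. gcd(14, 5) = 1 — holds.
9. abs(5 - 18) = 13; 13 > 11, exceeds bound 11 — does not hold.

Constraints 4, 7, 9 do not hold.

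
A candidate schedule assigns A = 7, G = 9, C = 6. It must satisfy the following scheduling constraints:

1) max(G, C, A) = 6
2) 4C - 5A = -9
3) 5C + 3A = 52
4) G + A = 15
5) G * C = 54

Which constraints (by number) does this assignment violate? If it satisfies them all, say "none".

1) max(9, 6, 7) = 9, not 6 — violated.
2) 4C - 5A = 4(6) - 5(7) = -11, not -9 — violated.
3) 5C + 3A = 5(6) + 3(7) = 51, not 52 — violated.
4) G + A = 9 + 7 = 16, not 15 — violated.
5) G * C = 9 * 6 = 54 — satisfied.

Violated: 1, 2, 3, and 4.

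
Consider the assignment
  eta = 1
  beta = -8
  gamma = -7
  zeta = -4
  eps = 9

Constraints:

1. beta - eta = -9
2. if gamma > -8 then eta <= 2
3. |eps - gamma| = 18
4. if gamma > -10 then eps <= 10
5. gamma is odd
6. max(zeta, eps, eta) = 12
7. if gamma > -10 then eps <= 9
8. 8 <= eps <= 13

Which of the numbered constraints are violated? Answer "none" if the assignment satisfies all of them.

1. beta - eta = -8 - 1 = -9 — holds.
2. gamma = -7 > -8, so we need eta ≤ 2; eta = 1 ≤ 2 — holds.
3. |9 - (-7)| = 16, not 18 — does not hold.
4. gamma = -7 > -10, so we need eps ≤ 10; eps = 9 ≤ 10 — holds.
5. gamma = -7 is odd — holds.
6. max(-4, 9, 1) = 9, not 12 — does not hold.
7. gamma = -7 > -10, so we need eps ≤ 9; eps = 9 ≤ 9 — holds.
8. eps = 9 lies in [8, 13] — holds.

Constraints 3 and 6 do not hold.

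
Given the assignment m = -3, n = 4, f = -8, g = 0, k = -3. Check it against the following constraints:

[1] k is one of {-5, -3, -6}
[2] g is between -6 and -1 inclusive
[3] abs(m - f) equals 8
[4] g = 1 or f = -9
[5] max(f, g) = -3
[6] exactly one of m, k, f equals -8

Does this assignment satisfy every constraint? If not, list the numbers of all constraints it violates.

[1] k = -3 is in {-5, -3, -6}  ✔
[2] g = 0 is outside [-6, -1]  ✘
[3] abs(-3 - (-8)) = 5, not 8  ✘
[4] g = 0 ≠ 1 and f = -8 ≠ -9; both disjuncts false  ✘
[5] max(-8, 0) = 0, not -3  ✘
[6] m=-3, k=-3, f=-8; 1 of them equals -8  ✔

Constraints 2, 3, 4, 5 are violated.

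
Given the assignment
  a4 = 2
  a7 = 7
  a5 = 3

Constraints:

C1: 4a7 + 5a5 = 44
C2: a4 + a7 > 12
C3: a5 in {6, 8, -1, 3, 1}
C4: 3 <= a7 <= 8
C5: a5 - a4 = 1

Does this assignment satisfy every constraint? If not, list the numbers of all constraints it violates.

Violated: 1, 2.

C1: 4a7 + 5a5 = 4(7) + 5(3) = 43, not 44  false
C2: a4 + a7 = 2 + 7 = 9; 9 ≤ 12, bound 12 not met  false
C3: a5 = 3 is in {6, 8, -1, 3, 1}  true
C4: a7 = 7 lies in [3, 8]  true
C5: a5 - a4 = 3 - 2 = 1  true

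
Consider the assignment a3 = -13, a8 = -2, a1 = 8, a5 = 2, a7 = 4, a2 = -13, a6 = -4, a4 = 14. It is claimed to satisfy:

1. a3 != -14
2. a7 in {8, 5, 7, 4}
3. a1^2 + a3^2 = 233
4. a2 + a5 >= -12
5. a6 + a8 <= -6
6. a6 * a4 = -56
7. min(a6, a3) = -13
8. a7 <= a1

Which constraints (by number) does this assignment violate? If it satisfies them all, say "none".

All constraints are satisfied.

1. a3 = -13, and -13 ≠ -14 — holds.
2. a7 = 4 is in {8, 5, 7, 4} — holds.
3. a1^2 + a3^2 = 8^2 + (-13)^2 = 64 + 169 = 233 — holds.
4. a2 + a5 = -13 + 2 = -11; -11 ≥ -12 — holds.
5. a6 + a8 = -4 + (-2) = -6; -6 ≤ -6 — holds.
6. a6 * a4 = -4 * 14 = -56 — holds.
7. min(-4, -13) = -13 — holds.
8. a7 = 4, a1 = 8; 4 ≤ 8 — holds.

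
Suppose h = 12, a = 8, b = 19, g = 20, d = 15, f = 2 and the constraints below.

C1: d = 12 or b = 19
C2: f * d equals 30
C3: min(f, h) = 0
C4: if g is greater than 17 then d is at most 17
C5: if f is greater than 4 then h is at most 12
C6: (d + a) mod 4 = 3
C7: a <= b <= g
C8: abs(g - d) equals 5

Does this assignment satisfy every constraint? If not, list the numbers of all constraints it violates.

No — constraint 3 is not satisfied.

C1: d = 15 ≠ 12, but b = 19 = 19 (second disjunct) — satisfied.
C2: f * d = 2 * 15 = 30 — satisfied.
C3: min(2, 12) = 2, not 0 — violated.
C4: g = 20 > 17, so we need d ≤ 17; d = 15 ≤ 17 — satisfied.
C5: f = 2, not > 4; antecedent false, conditional vacuously true — satisfied.
C6: d + a = 23; 23 mod 4 = 3 — satisfied.
C7: values 8 <= 19 <= 20 — satisfied.
C8: abs(20 - 15) = 5 — satisfied.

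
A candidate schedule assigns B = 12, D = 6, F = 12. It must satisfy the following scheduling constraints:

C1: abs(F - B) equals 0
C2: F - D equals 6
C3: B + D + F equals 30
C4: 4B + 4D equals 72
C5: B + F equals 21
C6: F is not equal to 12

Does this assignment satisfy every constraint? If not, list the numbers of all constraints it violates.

C1: abs(12 - 12) = 0 — holds.
C2: F - D = 12 - 6 = 6 — holds.
C3: B + D + F = 12 + 6 + 12 = 30 — holds.
C4: 4B + 4D = 4(12) + 4(6) = 72 — holds.
C5: B + F = 12 + 12 = 24, not 21 — fails.
C6: F = 12, but 12 is required to differ — fails.

Constraints 5, 6 do not hold.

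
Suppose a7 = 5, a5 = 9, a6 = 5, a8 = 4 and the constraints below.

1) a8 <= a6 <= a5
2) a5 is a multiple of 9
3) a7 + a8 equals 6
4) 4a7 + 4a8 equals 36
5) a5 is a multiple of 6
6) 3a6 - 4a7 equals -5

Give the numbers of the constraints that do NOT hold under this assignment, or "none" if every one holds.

1) values 4 <= 5 <= 9  OK
2) 9 / 9 = 1, so 9 divides 9  OK
3) a7 + a8 = 5 + 4 = 9, not 6  FAIL
4) 4a7 + 4a8 = 4(5) + 4(4) = 36  OK
5) 9 = 6*1 + 3, so 6 does not divide 9  FAIL
6) 3a6 - 4a7 = 3(5) - 4(5) = -5  OK

Constraints 3, 5 do not hold.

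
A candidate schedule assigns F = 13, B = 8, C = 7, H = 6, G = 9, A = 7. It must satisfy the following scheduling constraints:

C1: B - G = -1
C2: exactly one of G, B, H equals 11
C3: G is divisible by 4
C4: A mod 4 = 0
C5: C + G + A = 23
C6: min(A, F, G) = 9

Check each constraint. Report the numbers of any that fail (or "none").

No — constraints 2, 3, 4, and 6 are not satisfied.

C1: B - G = 8 - 9 = -1  holds
C2: G=9, B=8, H=6; 0 of them equal 11, not exactly one  fails
C3: 9 = 4*2 + 1, so 4 does not divide 9  fails
C4: 7 mod 4 = 3, not 0  fails
C5: C + G + A = 7 + 9 + 7 = 23  holds
C6: min(7, 13, 9) = 7, not 9  fails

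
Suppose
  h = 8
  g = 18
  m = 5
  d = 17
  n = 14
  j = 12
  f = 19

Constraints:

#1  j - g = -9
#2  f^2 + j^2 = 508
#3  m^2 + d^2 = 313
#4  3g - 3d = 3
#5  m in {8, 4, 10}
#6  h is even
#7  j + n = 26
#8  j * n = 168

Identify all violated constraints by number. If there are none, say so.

#1 j - g = 12 - 18 = -6, not -9  ✘
#2 f^2 + j^2 = 19^2 + 12^2 = 361 + 144 = 505, not 508  ✘
#3 m^2 + d^2 = 5^2 + 17^2 = 25 + 289 = 314, not 313  ✘
#4 3g - 3d = 3(18) - 3(17) = 3  ✔
#5 m = 5 is not in {8, 4, 10}  ✘
#6 h = 8 is even  ✔
#7 j + n = 12 + 14 = 26  ✔
#8 j * n = 12 * 14 = 168  ✔

Constraints 1, 2, 3, 5 are violated.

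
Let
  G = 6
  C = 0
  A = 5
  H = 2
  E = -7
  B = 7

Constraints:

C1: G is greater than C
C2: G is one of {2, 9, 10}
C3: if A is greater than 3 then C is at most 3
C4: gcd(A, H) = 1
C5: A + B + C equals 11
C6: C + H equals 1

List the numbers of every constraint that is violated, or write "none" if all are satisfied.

C1: G = 6, C = 0; 6 > 0  true
C2: G = 6 is not in {2, 9, 10}  false
C3: A = 5 > 3, so we need C ≤ 3; C = 0 ≤ 3  true
C4: gcd(5, 2) = 1  true
C5: A + B + C = 5 + 7 + 0 = 12, not 11  false
C6: C + H = 0 + 2 = 2, not 1  false

Violated: 2, 5, 6.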